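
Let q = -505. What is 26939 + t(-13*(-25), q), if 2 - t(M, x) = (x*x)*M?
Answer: -82856184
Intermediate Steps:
t(M, x) = 2 - M*x² (t(M, x) = 2 - x*x*M = 2 - x²*M = 2 - M*x²)
26939 + t(-13*(-25), q) = 26939 + (2 - 1*(-13*(-25))*(-505)²) = 26939 + (2 - 1*325*255025) = 26939 + (2 - 82883125) = 26939 - 82883123 = -82856184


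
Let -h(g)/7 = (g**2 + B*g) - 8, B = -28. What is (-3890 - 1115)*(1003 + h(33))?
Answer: 480480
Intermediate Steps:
h(g) = 56 - 7*g**2 + 196*g (h(g) = -7*((g**2 - 28*g) - 8) = -7*(-8 + g**2 - 28*g) = 56 - 7*g**2 + 196*g)
(-3890 - 1115)*(1003 + h(33)) = (-3890 - 1115)*(1003 + (56 - 7*33**2 + 196*33)) = -5005*(1003 + (56 - 7*1089 + 6468)) = -5005*(1003 + (56 - 7623 + 6468)) = -5005*(1003 - 1099) = -5005*(-96) = 480480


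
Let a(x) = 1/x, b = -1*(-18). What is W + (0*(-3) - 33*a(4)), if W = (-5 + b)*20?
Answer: 1007/4 ≈ 251.75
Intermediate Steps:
b = 18
W = 260 (W = (-5 + 18)*20 = 13*20 = 260)
W + (0*(-3) - 33*a(4)) = 260 + (0*(-3) - 33/4) = 260 + (0 - 33*1/4) = 260 + (0 - 33/4) = 260 - 33/4 = 1007/4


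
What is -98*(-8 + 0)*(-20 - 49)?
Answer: -54096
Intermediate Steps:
-98*(-8 + 0)*(-20 - 49) = -(-784)*(-69) = -98*552 = -54096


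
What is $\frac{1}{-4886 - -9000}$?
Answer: $\frac{1}{4114} \approx 0.00024307$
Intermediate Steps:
$\frac{1}{-4886 - -9000} = \frac{1}{-4886 + 9000} = \frac{1}{4114}$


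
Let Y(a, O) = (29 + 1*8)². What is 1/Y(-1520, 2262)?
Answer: 1/1369 ≈ 0.00073046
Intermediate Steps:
Y(a, O) = 1369 (Y(a, O) = (29 + 8)² = 37² = 1369)
1/Y(-1520, 2262) = 1/1369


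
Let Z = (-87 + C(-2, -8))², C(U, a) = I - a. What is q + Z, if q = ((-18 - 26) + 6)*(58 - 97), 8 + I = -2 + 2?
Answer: 9051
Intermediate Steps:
I = -8 (I = -8 + (-2 + 2) = -8 + 0 = -8)
C(U, a) = -8 - a
Z = 7569 (Z = (-87 + (-8 - 1*(-8)))² = (-87 + (-8 + 8))² = (-87 + 0)² = (-87)² = 7569)
q = 1482 (q = (-44 + 6)*(-39) = -38*(-39) = 1482)
q + Z = 1482 + 7569 = 9051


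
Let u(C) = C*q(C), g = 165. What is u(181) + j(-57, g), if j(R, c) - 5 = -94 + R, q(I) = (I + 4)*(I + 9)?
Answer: 6362004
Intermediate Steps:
q(I) = (4 + I)*(9 + I)
j(R, c) = -89 + R (j(R, c) = 5 + (-94 + R) = -89 + R)
u(C) = C*(36 + C² + 13*C)
u(181) + j(-57, g) = 181*(36 + 181² + 13*181) + (-89 - 57) = 181*(36 + 32761 + 2353) - 146 = 181*35150 - 146 = 6362150 - 146 = 6362004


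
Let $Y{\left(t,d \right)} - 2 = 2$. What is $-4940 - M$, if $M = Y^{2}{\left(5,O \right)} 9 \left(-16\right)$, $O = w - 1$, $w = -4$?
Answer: $-2636$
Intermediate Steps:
$O = -5$ ($O = -4 - 1 = -5$)
$Y{\left(t,d \right)} = 4$ ($Y{\left(t,d \right)} = 2 + 2 = 4$)
$M = -2304$ ($M = 4^{2} \cdot 9 \left(-16\right) = 16 \cdot 9 \left(-16\right) = 144 \left(-16\right) = -2304$)
$-4940 - M = -4940 - -2304 = -4940 + 2304 = -2636$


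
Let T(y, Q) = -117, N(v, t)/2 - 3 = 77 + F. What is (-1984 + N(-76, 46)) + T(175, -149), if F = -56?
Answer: -2053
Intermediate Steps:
N(v, t) = 48 (N(v, t) = 6 + 2*(77 - 56) = 6 + 2*21 = 6 + 42 = 48)
(-1984 + N(-76, 46)) + T(175, -149) = (-1984 + 48) - 117 = -1936 - 117 = -2053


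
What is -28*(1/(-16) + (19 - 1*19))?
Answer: 7/4 ≈ 1.7500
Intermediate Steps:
-28*(1/(-16) + (19 - 1*19)) = -28*(-1/16 + (19 - 19)) = -28*(-1/16 + 0) = -28*(-1/16) = 7/4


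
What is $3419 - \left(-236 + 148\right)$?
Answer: $3507$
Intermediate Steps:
$3419 - \left(-236 + 148\right) = 3419 - -88 = 3419 + 88 = 3507$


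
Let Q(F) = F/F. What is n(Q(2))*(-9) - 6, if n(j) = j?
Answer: -15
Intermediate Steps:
Q(F) = 1
n(Q(2))*(-9) - 6 = 1*(-9) - 6 = -9 - 6 = -15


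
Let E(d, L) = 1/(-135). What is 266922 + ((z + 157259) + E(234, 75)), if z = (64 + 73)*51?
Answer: 58207679/135 ≈ 4.3117e+5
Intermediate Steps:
E(d, L) = -1/135
z = 6987 (z = 137*51 = 6987)
266922 + ((z + 157259) + E(234, 75)) = 266922 + ((6987 + 157259) - 1/135) = 266922 + (164246 - 1/135) = 266922 + 22173209/135 = 58207679/135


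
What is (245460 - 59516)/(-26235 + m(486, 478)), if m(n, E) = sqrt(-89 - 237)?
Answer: -4878240840/688275551 - 185944*I*sqrt(326)/688275551 ≈ -7.0876 - 0.0048779*I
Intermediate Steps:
m(n, E) = I*sqrt(326) (m(n, E) = sqrt(-326) = I*sqrt(326))
(245460 - 59516)/(-26235 + m(486, 478)) = (245460 - 59516)/(-26235 + I*sqrt(326)) = 185944/(-26235 + I*sqrt(326))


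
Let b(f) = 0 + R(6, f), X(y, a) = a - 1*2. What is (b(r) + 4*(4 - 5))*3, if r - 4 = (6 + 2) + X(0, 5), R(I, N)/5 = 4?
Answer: 48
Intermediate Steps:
X(y, a) = -2 + a (X(y, a) = a - 2 = -2 + a)
R(I, N) = 20 (R(I, N) = 5*4 = 20)
r = 15 (r = 4 + ((6 + 2) + (-2 + 5)) = 4 + (8 + 3) = 4 + 11 = 15)
b(f) = 20 (b(f) = 0 + 20 = 20)
(b(r) + 4*(4 - 5))*3 = (20 + 4*(4 - 5))*3 = (20 + 4*(-1))*3 = (20 - 4)*3 = 16*3 = 48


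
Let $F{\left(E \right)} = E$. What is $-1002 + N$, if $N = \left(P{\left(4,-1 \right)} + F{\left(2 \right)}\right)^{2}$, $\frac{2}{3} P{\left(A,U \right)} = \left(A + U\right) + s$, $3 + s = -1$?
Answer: $- \frac{4007}{4} \approx -1001.8$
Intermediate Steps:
$s = -4$ ($s = -3 - 1 = -4$)
$P{\left(A,U \right)} = -6 + \frac{3 A}{2} + \frac{3 U}{2}$ ($P{\left(A,U \right)} = \frac{3 \left(\left(A + U\right) - 4\right)}{2} = \frac{3 \left(-4 + A + U\right)}{2} = -6 + \frac{3 A}{2} + \frac{3 U}{2}$)
$N = \frac{1}{4}$ ($N = \left(\left(-6 + \frac{3}{2} \cdot 4 + \frac{3}{2} \left(-1\right)\right) + 2\right)^{2} = \left(\left(-6 + 6 - \frac{3}{2}\right) + 2\right)^{2} = \left(- \frac{3}{2} + 2\right)^{2} = \left(\frac{1}{2}\right)^{2} = \frac{1}{4} \approx 0.25$)
$-1002 + N = -1002 + \frac{1}{4} = - \frac{4007}{4}$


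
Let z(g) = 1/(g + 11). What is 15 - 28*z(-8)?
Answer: 17/3 ≈ 5.6667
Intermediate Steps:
z(g) = 1/(11 + g)
15 - 28*z(-8) = 15 - 28/(11 - 8) = 15 - 28/3 = 17/3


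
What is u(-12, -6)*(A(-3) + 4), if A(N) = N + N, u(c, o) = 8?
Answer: -16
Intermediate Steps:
A(N) = 2*N
u(-12, -6)*(A(-3) + 4) = 8*(2*(-3) + 4) = 8*(-6 + 4) = 8*(-2) = -16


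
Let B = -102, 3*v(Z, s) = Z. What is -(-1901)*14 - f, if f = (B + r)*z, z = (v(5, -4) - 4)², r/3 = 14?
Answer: 80822/3 ≈ 26941.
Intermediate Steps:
v(Z, s) = Z/3
r = 42 (r = 3*14 = 42)
z = 49/9 (z = ((⅓)*5 - 4)² = (5/3 - 4)² = (-7/3)² = 49/9 ≈ 5.4444)
f = -980/3 (f = (-102 + 42)*(49/9) = -60*49/9 = -980/3 ≈ -326.67)
-(-1901)*14 - f = -(-1901)*14 - 1*(-980/3) = -1*(-26614) + 980/3 = 26614 + 980/3 = 80822/3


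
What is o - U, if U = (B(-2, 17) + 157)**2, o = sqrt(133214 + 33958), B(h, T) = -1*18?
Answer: -19321 + 2*sqrt(41793) ≈ -18912.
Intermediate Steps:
B(h, T) = -18
o = 2*sqrt(41793) (o = sqrt(167172) = 2*sqrt(41793) ≈ 408.87)
U = 19321 (U = (-18 + 157)**2 = 139**2 = 19321)
o - U = 2*sqrt(41793) - 1*19321 = 2*sqrt(41793) - 19321 = -19321 + 2*sqrt(41793)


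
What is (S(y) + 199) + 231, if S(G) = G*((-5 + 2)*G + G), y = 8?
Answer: 302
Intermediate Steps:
S(G) = -2*G² (S(G) = G*(-3*G + G) = G*(-2*G) = -2*G²)
(S(y) + 199) + 231 = (-2*8² + 199) + 231 = (-2*64 + 199) + 231 = (-128 + 199) + 231 = 71 + 231 = 302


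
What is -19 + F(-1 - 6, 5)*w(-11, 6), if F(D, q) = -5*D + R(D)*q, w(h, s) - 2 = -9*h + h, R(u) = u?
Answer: -19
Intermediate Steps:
w(h, s) = 2 - 8*h (w(h, s) = 2 + (-9*h + h) = 2 - 8*h)
F(D, q) = -5*D + D*q
-19 + F(-1 - 6, 5)*w(-11, 6) = -19 + ((-1 - 6)*(-5 + 5))*(2 - 8*(-11)) = -19 + (-7*0)*(2 + 88) = -19 + 0*90 = -19 + 0 = -19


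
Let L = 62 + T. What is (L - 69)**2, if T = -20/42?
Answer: 24649/441 ≈ 55.893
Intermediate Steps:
T = -10/21 (T = -20*1/42 = -10/21 ≈ -0.47619)
L = 1292/21 (L = 62 - 10/21 = 1292/21 ≈ 61.524)
(L - 69)**2 = (1292/21 - 69)**2 = (-157/21)**2 = 24649/441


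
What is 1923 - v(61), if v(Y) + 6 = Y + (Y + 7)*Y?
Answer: -2280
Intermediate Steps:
v(Y) = -6 + Y + Y*(7 + Y) (v(Y) = -6 + (Y + (Y + 7)*Y) = -6 + (Y + (7 + Y)*Y) = -6 + (Y + Y*(7 + Y)) = -6 + Y + Y*(7 + Y))
1923 - v(61) = 1923 - (-6 + 61² + 8*61) = 1923 - (-6 + 3721 + 488) = 1923 - 1*4203 = 1923 - 4203 = -2280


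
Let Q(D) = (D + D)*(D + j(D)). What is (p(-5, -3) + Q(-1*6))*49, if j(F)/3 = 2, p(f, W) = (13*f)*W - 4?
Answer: 9359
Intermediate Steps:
p(f, W) = -4 + 13*W*f (p(f, W) = 13*W*f - 4 = -4 + 13*W*f)
j(F) = 6 (j(F) = 3*2 = 6)
Q(D) = 2*D*(6 + D) (Q(D) = (D + D)*(D + 6) = (2*D)*(6 + D) = 2*D*(6 + D))
(p(-5, -3) + Q(-1*6))*49 = ((-4 + 13*(-3)*(-5)) + 2*(-1*6)*(6 - 1*6))*49 = ((-4 + 195) + 2*(-6)*(6 - 6))*49 = (191 + 2*(-6)*0)*49 = (191 + 0)*49 = 191*49 = 9359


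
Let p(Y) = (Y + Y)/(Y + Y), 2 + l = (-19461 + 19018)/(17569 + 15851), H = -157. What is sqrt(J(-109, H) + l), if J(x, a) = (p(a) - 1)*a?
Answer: I*sqrt(562149465)/16710 ≈ 1.4189*I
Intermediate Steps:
l = -67283/33420 (l = -2 + (-19461 + 19018)/(17569 + 15851) = -2 - 443/33420 = -67283/33420 ≈ -2.0133)
p(Y) = 1 (p(Y) = (2*Y)/((2*Y)) = (2*Y)*(1/(2*Y)) = 1)
J(x, a) = 0 (J(x, a) = (1 - 1)*a = 0*a = 0)
sqrt(J(-109, H) + l) = sqrt(0 - 67283/33420) = sqrt(-67283/33420) = I*sqrt(562149465)/16710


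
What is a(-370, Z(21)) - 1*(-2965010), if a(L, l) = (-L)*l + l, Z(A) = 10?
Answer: 2968720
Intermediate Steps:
a(L, l) = l - L*l (a(L, l) = -L*l + l = l - L*l)
a(-370, Z(21)) - 1*(-2965010) = 10*(1 - 1*(-370)) - 1*(-2965010) = 10*(1 + 370) + 2965010 = 10*371 + 2965010 = 3710 + 2965010 = 2968720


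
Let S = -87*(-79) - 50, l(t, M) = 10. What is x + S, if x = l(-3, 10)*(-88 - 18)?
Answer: 5763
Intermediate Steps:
x = -1060 (x = 10*(-88 - 18) = 10*(-106) = -1060)
S = 6823 (S = 6873 - 50 = 6823)
x + S = -1060 + 6823 = 5763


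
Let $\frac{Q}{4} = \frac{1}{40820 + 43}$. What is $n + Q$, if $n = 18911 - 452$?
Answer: $\frac{754290121}{40863} \approx 18459.0$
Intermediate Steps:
$Q = \frac{4}{40863}$ ($Q = \frac{4}{40820 + 43} = \frac{4}{40863} \approx 9.7888 \cdot 10^{-5}$)
$n = 18459$ ($n = 18911 - 452 = 18459$)
$n + Q = 18459 + \frac{4}{40863} = \frac{754290121}{40863}$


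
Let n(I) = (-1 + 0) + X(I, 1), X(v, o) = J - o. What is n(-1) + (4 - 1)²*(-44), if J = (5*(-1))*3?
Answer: -413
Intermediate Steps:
J = -15 (J = -5*3 = -15)
X(v, o) = -15 - o
n(I) = -17 (n(I) = (-1 + 0) + (-15 - 1*1) = -1 + (-15 - 1) = -1 - 16 = -17)
n(-1) + (4 - 1)²*(-44) = -17 + (4 - 1)²*(-44) = -17 + 3²*(-44) = -17 + 9*(-44) = -17 - 396 = -413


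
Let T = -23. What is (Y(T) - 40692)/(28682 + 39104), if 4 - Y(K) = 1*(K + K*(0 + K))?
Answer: -20597/33893 ≈ -0.60771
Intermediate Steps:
Y(K) = 4 - K - K² (Y(K) = 4 - (K + K*(0 + K)) = 4 - (K + K*K) = 4 - (K + K²) = 4 + (-K - K²) = 4 - K - K²)
(Y(T) - 40692)/(28682 + 39104) = ((4 - 1*(-23) - 1*(-23)²) - 40692)/(28682 + 39104) = ((4 + 23 - 1*529) - 40692)/67786 = ((4 + 23 - 529) - 40692)*(1/67786) = (-502 - 40692)*(1/67786) = -41194*1/67786 = -20597/33893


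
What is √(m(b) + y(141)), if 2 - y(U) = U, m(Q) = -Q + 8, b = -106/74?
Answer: I*√177378/37 ≈ 11.383*I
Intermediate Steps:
b = -53/37 (b = -106*1/74 = -53/37 ≈ -1.4324)
m(Q) = 8 - Q
y(U) = 2 - U
√(m(b) + y(141)) = √((8 - 1*(-53/37)) + (2 - 1*141)) = √((8 + 53/37) + (2 - 141)) = √(349/37 - 139) = √(-4794/37) = I*√177378/37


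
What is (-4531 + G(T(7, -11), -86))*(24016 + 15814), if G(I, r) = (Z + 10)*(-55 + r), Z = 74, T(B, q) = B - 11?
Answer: -652216250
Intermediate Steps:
T(B, q) = -11 + B
G(I, r) = -4620 + 84*r (G(I, r) = (74 + 10)*(-55 + r) = 84*(-55 + r) = -4620 + 84*r)
(-4531 + G(T(7, -11), -86))*(24016 + 15814) = (-4531 + (-4620 + 84*(-86)))*(24016 + 15814) = (-4531 + (-4620 - 7224))*39830 = (-4531 - 11844)*39830 = -16375*39830 = -652216250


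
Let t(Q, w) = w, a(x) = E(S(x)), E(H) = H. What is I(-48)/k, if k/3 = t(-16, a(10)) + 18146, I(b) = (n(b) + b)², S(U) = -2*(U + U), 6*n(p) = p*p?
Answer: 18816/9053 ≈ 2.0784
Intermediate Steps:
n(p) = p²/6 (n(p) = (p*p)/6 = p²/6)
S(U) = -4*U
I(b) = (b + b²/6)² (I(b) = (b²/6 + b)² = (b + b²/6)²)
a(x) = -4*x
k = 54318 (k = 3*(-4*10 + 18146) = 3*(-40 + 18146) = 3*18106 = 54318)
I(-48)/k = ((1/36)*(-48)²*(6 - 48)²)/54318 = ((1/36)*2304*(-42)²)*(1/54318) = ((1/36)*2304*1764)*(1/54318) = 112896*(1/54318) = 18816/9053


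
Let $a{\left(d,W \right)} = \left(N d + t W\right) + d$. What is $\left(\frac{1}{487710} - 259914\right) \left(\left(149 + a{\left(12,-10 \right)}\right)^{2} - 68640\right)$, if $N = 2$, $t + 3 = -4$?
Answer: $\frac{30549800322299}{32514} \approx 9.3959 \cdot 10^{8}$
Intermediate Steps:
$t = -7$ ($t = -3 - 4 = -7$)
$a{\left(d,W \right)} = - 7 W + 3 d$ ($a{\left(d,W \right)} = \left(2 d - 7 W\right) + d = \left(- 7 W + 2 d\right) + d = - 7 W + 3 d$)
$\left(\frac{1}{487710} - 259914\right) \left(\left(149 + a{\left(12,-10 \right)}\right)^{2} - 68640\right) = \left(\frac{1}{487710} - 259914\right) \left(\left(149 + \left(\left(-7\right) \left(-10\right) + 3 \cdot 12\right)\right)^{2} - 68640\right) = \left(\frac{1}{487710} - 259914\right) \left(\left(149 + \left(70 + 36\right)\right)^{2} - 68640\right) = - \frac{126762656939 \left(\left(149 + 106\right)^{2} - 68640\right)}{487710} = - \frac{126762656939 \left(255^{2} - 68640\right)}{487710} = - \frac{126762656939 \left(65025 - 68640\right)}{487710} = \left(- \frac{126762656939}{487710}\right) \left(-3615\right) = \frac{30549800322299}{32514}$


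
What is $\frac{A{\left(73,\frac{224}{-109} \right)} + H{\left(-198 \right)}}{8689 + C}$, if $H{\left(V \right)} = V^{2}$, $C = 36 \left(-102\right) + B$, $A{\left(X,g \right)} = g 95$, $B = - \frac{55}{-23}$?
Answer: $\frac{48897494}{6291807} \approx 7.7716$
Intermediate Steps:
$B = \frac{55}{23}$ ($B = \left(-55\right) \left(- \frac{1}{23}\right) = \frac{55}{23} \approx 2.3913$)
$A{\left(X,g \right)} = 95 g$
$C = - \frac{84401}{23}$ ($C = 36 \left(-102\right) + \frac{55}{23} = -3672 + \frac{55}{23} = - \frac{84401}{23} \approx -3669.6$)
$\frac{A{\left(73,\frac{224}{-109} \right)} + H{\left(-198 \right)}}{8689 + C} = \frac{95 \frac{224}{-109} + \left(-198\right)^{2}}{8689 - \frac{84401}{23}} = \frac{95 \cdot 224 \left(- \frac{1}{109}\right) + 39204}{\frac{115446}{23}} = \left(95 \left(- \frac{224}{109}\right) + 39204\right) \frac{23}{115446} = \left(- \frac{21280}{109} + 39204\right) \frac{23}{115446} = \frac{4251956}{109} \cdot \frac{23}{115446} = \frac{48897494}{6291807}$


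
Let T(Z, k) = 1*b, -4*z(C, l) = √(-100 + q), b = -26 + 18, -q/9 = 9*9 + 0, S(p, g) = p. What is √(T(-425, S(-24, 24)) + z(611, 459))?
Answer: √(-32 - I*√829)/2 ≈ 1.1751 - 3.0628*I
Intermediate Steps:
q = -729 (q = -9*(9*9 + 0) = -9*(81 + 0) = -9*81 = -729)
b = -8
z(C, l) = -I*√829/4 (z(C, l) = -√(-100 - 729)/4 = -I*√829/4)
T(Z, k) = -8 (T(Z, k) = 1*(-8) = -8)
√(T(-425, S(-24, 24)) + z(611, 459)) = √(-8 - I*√829/4)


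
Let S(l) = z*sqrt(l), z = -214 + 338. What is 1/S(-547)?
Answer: -I*sqrt(547)/67828 ≈ -0.00034481*I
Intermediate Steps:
z = 124
S(l) = 124*sqrt(l)
1/S(-547) = 1/(124*sqrt(-547)) = 1/(124*(I*sqrt(547))) = 1/(124*I*sqrt(547)) = -I*sqrt(547)/67828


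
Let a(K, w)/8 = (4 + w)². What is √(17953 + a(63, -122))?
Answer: √129345 ≈ 359.65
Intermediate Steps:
a(K, w) = 8*(4 + w)²
√(17953 + a(63, -122)) = √(17953 + 8*(4 - 122)²) = √(17953 + 8*(-118)²) = √(17953 + 8*13924) = √(17953 + 111392) = √129345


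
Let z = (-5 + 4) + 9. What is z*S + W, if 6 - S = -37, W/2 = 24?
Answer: 392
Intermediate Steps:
W = 48 (W = 2*24 = 48)
S = 43 (S = 6 - 1*(-37) = 6 + 37 = 43)
z = 8 (z = -1 + 9 = 8)
z*S + W = 8*43 + 48 = 344 + 48 = 392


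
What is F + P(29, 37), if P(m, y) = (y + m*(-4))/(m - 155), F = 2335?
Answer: 294289/126 ≈ 2335.6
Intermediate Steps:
P(m, y) = (y - 4*m)/(-155 + m)
F + P(29, 37) = 2335 + (37 - 4*29)/(-155 + 29) = 2335 + (37 - 116)/(-126) = 2335 - 1/126*(-79) = 2335 + 79/126 = 294289/126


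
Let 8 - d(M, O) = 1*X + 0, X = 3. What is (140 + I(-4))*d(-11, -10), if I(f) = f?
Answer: 680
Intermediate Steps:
d(M, O) = 5 (d(M, O) = 8 - (1*3 + 0) = 8 - (3 + 0) = 8 - 1*3 = 8 - 3 = 5)
(140 + I(-4))*d(-11, -10) = (140 - 4)*5 = 136*5 = 680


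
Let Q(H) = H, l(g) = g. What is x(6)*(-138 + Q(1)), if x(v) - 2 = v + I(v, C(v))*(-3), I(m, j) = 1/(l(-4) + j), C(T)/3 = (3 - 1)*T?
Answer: -34661/32 ≈ -1083.2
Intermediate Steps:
C(T) = 6*T (C(T) = 3*((3 - 1)*T) = 3*(2*T) = 6*T)
I(m, j) = 1/(-4 + j)
x(v) = 2 + v - 3/(-4 + 6*v) (x(v) = 2 + (v - 3/(-4 + 6*v)) = 2 + v - 3/(-4 + 6*v))
x(6)*(-138 + Q(1)) = ((-11 + 6*6² + 8*6)/(2*(-2 + 3*6)))*(-138 + 1) = ((-11 + 6*36 + 48)/(2*(-2 + 18)))*(-137) = ((½)*(-11 + 216 + 48)/16)*(-137) = ((½)*(1/16)*253)*(-137) = (253/32)*(-137) = -34661/32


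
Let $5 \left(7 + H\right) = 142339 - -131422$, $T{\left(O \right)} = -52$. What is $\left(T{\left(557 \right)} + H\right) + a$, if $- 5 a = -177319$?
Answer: $90157$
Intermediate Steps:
$a = \frac{177319}{5}$ ($a = \left(- \frac{1}{5}\right) \left(-177319\right) = \frac{177319}{5} \approx 35464.0$)
$H = \frac{273726}{5}$ ($H = -7 + \frac{142339 - -131422}{5} = -7 + \frac{142339 + 131422}{5} = -7 + \frac{1}{5} \cdot 273761 = -7 + \frac{273761}{5} = \frac{273726}{5} \approx 54745.0$)
$\left(T{\left(557 \right)} + H\right) + a = \left(-52 + \frac{273726}{5}\right) + \frac{177319}{5} = \frac{273466}{5} + \frac{177319}{5} = 90157$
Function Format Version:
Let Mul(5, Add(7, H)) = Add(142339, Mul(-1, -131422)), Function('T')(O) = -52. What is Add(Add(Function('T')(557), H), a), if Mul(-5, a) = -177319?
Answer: 90157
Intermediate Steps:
a = Rational(177319, 5) (a = Mul(Rational(-1, 5), -177319) = Rational(177319, 5) ≈ 35464.)
H = Rational(273726, 5) (H = Add(-7, Mul(Rational(1, 5), Add(142339, Mul(-1, -131422)))) = Add(-7, Mul(Rational(1, 5), Add(142339, 131422))) = Add(-7, Mul(Rational(1, 5), 273761)) = Add(-7, Rational(273761, 5)) = Rational(273726, 5) ≈ 54745.)
Add(Add(Function('T')(557), H), a) = Add(Add(-52, Rational(273726, 5)), Rational(177319, 5)) = Add(Rational(273466, 5), Rational(177319, 5)) = 90157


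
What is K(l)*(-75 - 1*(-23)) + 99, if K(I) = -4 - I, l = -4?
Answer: 99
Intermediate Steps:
K(l)*(-75 - 1*(-23)) + 99 = (-4 - 1*(-4))*(-75 - 1*(-23)) + 99 = (-4 + 4)*(-75 + 23) + 99 = 0*(-52) + 99 = 0 + 99 = 99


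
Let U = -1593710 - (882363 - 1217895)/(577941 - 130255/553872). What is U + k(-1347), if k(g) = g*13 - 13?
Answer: -515764207732194594/320105207297 ≈ -1.6112e+6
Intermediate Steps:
k(g) = -13 + 13*g (k(g) = 13*g - 13 = -13 + 13*g)
U = -510154684079521966/320105207297 (U = -1593710 - (-335532)/(577941 - 130255*1/553872) = -1593710 - (-335532)/(577941 - 130255/553872) = -1593710 - (-335532)/320105207297/553872 = -1593710 - (-335532)*553872/320105207297 = -1593710 - 1*(-185841779904/320105207297) = -1593710 + 185841779904/320105207297 = -510154684079521966/320105207297 ≈ -1.5937e+6)
U + k(-1347) = -510154684079521966/320105207297 + (-13 + 13*(-1347)) = -510154684079521966/320105207297 + (-13 - 17511) = -510154684079521966/320105207297 - 17524 = -515764207732194594/320105207297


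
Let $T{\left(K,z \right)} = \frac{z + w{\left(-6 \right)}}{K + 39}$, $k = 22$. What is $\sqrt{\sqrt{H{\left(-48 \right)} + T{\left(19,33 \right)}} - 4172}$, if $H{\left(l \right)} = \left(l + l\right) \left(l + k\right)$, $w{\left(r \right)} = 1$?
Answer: $\frac{\sqrt{-3508652 + 29 \sqrt{2099629}}}{29} \approx 64.203 i$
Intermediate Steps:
$T{\left(K,z \right)} = \frac{1 + z}{39 + K}$ ($T{\left(K,z \right)} = \frac{z + 1}{K + 39} = \frac{1 + z}{39 + K}$)
$H{\left(l \right)} = 2 l \left(22 + l\right)$ ($H{\left(l \right)} = \left(l + l\right) \left(l + 22\right) = 2 l \left(22 + l\right)$)
$\sqrt{\sqrt{H{\left(-48 \right)} + T{\left(19,33 \right)}} - 4172} = \sqrt{\sqrt{2 \left(-48\right) \left(22 - 48\right) + \frac{1 + 33}{39 + 19}} - 4172} = \sqrt{\sqrt{2 \left(-48\right) \left(-26\right) + \frac{1}{58} \cdot 34} - 4172} = \sqrt{\sqrt{2496 + \frac{1}{58} \cdot 34} - 4172} = \sqrt{\sqrt{2496 + \frac{17}{29}} - 4172} = \sqrt{\sqrt{\frac{72401}{29}} - 4172} = \sqrt{\frac{\sqrt{2099629}}{29} - 4172} = \sqrt{-4172 + \frac{\sqrt{2099629}}{29}}$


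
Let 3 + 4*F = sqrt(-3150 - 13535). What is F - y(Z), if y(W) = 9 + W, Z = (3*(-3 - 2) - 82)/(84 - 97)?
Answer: -895/52 + I*sqrt(16685)/4 ≈ -17.212 + 32.293*I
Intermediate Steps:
F = -3/4 + I*sqrt(16685)/4 (F = -3/4 + sqrt(-3150 - 13535)/4 = -3/4 + sqrt(-16685)/4 = -3/4 + (I*sqrt(16685))/4 = -3/4 + I*sqrt(16685)/4 ≈ -0.75 + 32.293*I)
Z = 97/13 (Z = (3*(-5) - 82)/(-13) = (-15 - 82)*(-1/13) = -97*(-1/13) = 97/13 ≈ 7.4615)
F - y(Z) = (-3/4 + I*sqrt(16685)/4) - (9 + 97/13) = (-3/4 + I*sqrt(16685)/4) - 1*214/13 = (-3/4 + I*sqrt(16685)/4) - 214/13 = -895/52 + I*sqrt(16685)/4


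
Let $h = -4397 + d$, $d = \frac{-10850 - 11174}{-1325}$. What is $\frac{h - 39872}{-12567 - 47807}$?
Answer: $\frac{58634401}{79995550} \approx 0.73297$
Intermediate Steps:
$d = \frac{22024}{1325}$ ($d = \left(-10850 - 11174\right) \left(- \frac{1}{1325}\right) = \left(-22024\right) \left(- \frac{1}{1325}\right) = \frac{22024}{1325} \approx 16.622$)
$h = - \frac{5804001}{1325}$ ($h = -4397 + \frac{22024}{1325} = - \frac{5804001}{1325} \approx -4380.4$)
$\frac{h - 39872}{-12567 - 47807} = \frac{- \frac{5804001}{1325} - 39872}{-12567 - 47807} = - \frac{58634401}{1325 \left(-60374\right)} = \left(- \frac{58634401}{1325}\right) \left(- \frac{1}{60374}\right) = \frac{58634401}{79995550}$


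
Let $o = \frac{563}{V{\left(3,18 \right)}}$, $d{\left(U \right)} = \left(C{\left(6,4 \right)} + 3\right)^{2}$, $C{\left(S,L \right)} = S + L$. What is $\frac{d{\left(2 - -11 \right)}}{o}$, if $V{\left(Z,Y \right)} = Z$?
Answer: $\frac{507}{563} \approx 0.90053$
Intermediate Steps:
$C{\left(S,L \right)} = L + S$
$d{\left(U \right)} = 169$ ($d{\left(U \right)} = \left(\left(4 + 6\right) + 3\right)^{2} = \left(10 + 3\right)^{2} = 13^{2} = 169$)
$o = \frac{563}{3} \approx 187.67$
$\frac{d{\left(2 - -11 \right)}}{o} = \frac{169}{\frac{563}{3}} = 169 \cdot \frac{3}{563} = \frac{507}{563}$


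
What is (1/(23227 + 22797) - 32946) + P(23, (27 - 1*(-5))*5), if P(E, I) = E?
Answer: -1515248151/46024 ≈ -32923.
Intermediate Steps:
(1/(23227 + 22797) - 32946) + P(23, (27 - 1*(-5))*5) = (1/(23227 + 22797) - 32946) + 23 = (1/46024 - 32946) + 23 = -1516306703/46024 + 23 = -1515248151/46024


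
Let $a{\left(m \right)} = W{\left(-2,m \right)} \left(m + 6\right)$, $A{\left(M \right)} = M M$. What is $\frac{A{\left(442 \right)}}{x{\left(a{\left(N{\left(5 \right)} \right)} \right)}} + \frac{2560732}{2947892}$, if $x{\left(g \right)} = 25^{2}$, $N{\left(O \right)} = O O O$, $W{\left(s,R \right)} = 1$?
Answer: $\frac{144378107547}{460608125} \approx 313.45$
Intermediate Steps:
$A{\left(M \right)} = M^{2}$
$N{\left(O \right)} = O^{3}$ ($N{\left(O \right)} = O^{2} O = O^{3}$)
$a{\left(m \right)} = 6 + m$ ($a{\left(m \right)} = 1 \left(m + 6\right) = 1 \left(6 + m\right) = 6 + m$)
$x{\left(g \right)} = 625$
$\frac{A{\left(442 \right)}}{x{\left(a{\left(N{\left(5 \right)} \right)} \right)}} + \frac{2560732}{2947892} = \frac{442^{2}}{625} + \frac{2560732}{2947892} = 195364 \cdot \frac{1}{625} + 2560732 \cdot \frac{1}{2947892} = \frac{195364}{625} + \frac{640183}{736973} = \frac{144378107547}{460608125}$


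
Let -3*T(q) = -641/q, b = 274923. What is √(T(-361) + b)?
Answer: 2*√223305726/57 ≈ 524.33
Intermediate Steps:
T(q) = 641/(3*q) (T(q) = -(-641)/(3*q) = 641/(3*q))
√(T(-361) + b) = √((641/3)/(-361) + 274923) = √((641/3)*(-1/361) + 274923) = √(-641/1083 + 274923) = √(297740968/1083) = 2*√223305726/57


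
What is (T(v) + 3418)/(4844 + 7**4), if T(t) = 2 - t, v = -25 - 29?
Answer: 386/805 ≈ 0.47950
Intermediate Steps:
v = -54
(T(v) + 3418)/(4844 + 7**4) = ((2 - 1*(-54)) + 3418)/(4844 + 7**4) = ((2 + 54) + 3418)/(4844 + 2401) = (56 + 3418)/7245 = 3474*(1/7245) = 386/805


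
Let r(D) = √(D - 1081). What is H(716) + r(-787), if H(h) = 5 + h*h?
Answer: 512661 + 2*I*√467 ≈ 5.1266e+5 + 43.22*I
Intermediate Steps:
H(h) = 5 + h²
r(D) = √(-1081 + D)
H(716) + r(-787) = (5 + 716²) + √(-1081 - 787) = (5 + 512656) + √(-1868) = 512661 + 2*I*√467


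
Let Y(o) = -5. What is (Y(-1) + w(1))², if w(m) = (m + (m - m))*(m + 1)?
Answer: 9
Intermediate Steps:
w(m) = m*(1 + m) (w(m) = (m + 0)*(1 + m) = m*(1 + m))
(Y(-1) + w(1))² = (-5 + 1*(1 + 1))² = (-5 + 1*2)² = (-5 + 2)² = (-3)² = 9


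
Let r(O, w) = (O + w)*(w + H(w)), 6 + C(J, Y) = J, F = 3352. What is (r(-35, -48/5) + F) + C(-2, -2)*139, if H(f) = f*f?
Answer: -180272/125 ≈ -1442.2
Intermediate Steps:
H(f) = f²
C(J, Y) = -6 + J
r(O, w) = (O + w)*(w + w²)
(r(-35, -48/5) + F) + C(-2, -2)*139 = ((-48/5)*(-35 - 48/5 + (-48/5)² - (-1680)/5) + 3352) + (-6 - 2)*139 = ((-48*⅕)*(-35 - 48*⅕ + (-48*⅕)² - (-1680)/5) + 3352) - 8*139 = (-48*(-35 - 48/5 + (-48/5)² - 35*(-48/5))/5 + 3352) - 1112 = (-48*(-35 - 48/5 + 2304/25 + 336)/5 + 3352) - 1112 = (-48/5*9589/25 + 3352) - 1112 = (-460272/125 + 3352) - 1112 = -41272/125 - 1112 = -180272/125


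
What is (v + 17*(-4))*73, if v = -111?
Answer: -13067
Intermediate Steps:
(v + 17*(-4))*73 = (-111 + 17*(-4))*73 = (-111 - 68)*73 = -179*73 = -13067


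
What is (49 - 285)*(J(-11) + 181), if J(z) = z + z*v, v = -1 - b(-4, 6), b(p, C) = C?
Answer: -58292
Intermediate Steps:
v = -7 (v = -1 - 1*6 = -1 - 6 = -7)
J(z) = -6*z (J(z) = z + z*(-7) = z - 7*z = -6*z)
(49 - 285)*(J(-11) + 181) = (49 - 285)*(-6*(-11) + 181) = -236*(66 + 181) = -236*247 = -58292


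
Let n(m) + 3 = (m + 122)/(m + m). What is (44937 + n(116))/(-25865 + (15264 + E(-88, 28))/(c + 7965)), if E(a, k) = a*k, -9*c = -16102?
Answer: -457586489381/263377484380 ≈ -1.7374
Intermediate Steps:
c = 16102/9 (c = -1/9*(-16102) = 16102/9 ≈ 1789.1)
n(m) = -3 + (122 + m)/(2*m) (n(m) = -3 + (m + 122)/(m + m) = -3 + (122 + m)/((2*m)) = -3 + (122 + m)*(1/(2*m)) = -3 + (122 + m)/(2*m))
(44937 + n(116))/(-25865 + (15264 + E(-88, 28))/(c + 7965)) = (44937 + (-5/2 + 61/116))/(-25865 + (15264 - 88*28)/(16102/9 + 7965)) = (44937 + (-5/2 + 61*(1/116)))/(-25865 + (15264 - 2464)/(87787/9)) = (44937 + (-5/2 + 61/116))/(-25865 + 12800*(9/87787)) = (44937 - 229/116)/(-25865 + 115200/87787) = 5212463/(116*(-2270495555/87787)) = (5212463/116)*(-87787/2270495555) = -457586489381/263377484380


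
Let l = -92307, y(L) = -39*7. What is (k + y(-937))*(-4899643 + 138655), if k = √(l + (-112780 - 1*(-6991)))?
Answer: 1299749724 - 19043952*I*√12381 ≈ 1.2997e+9 - 2.119e+9*I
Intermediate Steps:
y(L) = -273
k = 4*I*√12381 (k = √(-92307 + (-112780 - 1*(-6991))) = √(-92307 + (-112780 + 6991)) = √(-92307 - 105789) = √(-198096) = 4*I*√12381 ≈ 445.08*I)
(k + y(-937))*(-4899643 + 138655) = (4*I*√12381 - 273)*(-4899643 + 138655) = (-273 + 4*I*√12381)*(-4760988) = 1299749724 - 19043952*I*√12381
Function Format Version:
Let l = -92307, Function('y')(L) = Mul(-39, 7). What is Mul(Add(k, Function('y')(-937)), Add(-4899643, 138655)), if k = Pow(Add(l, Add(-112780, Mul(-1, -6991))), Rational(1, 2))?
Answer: Add(1299749724, Mul(-19043952, I, Pow(12381, Rational(1, 2)))) ≈ Add(1.2997e+9, Mul(-2.1190e+9, I))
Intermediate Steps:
Function('y')(L) = -273
k = Mul(4, I, Pow(12381, Rational(1, 2))) (k = Pow(Add(-92307, Add(-112780, Mul(-1, -6991))), Rational(1, 2)) = Pow(Add(-92307, Add(-112780, 6991)), Rational(1, 2)) = Pow(Add(-92307, -105789), Rational(1, 2)) = Pow(-198096, Rational(1, 2)) = Mul(4, I, Pow(12381, Rational(1, 2))) ≈ Mul(445.08, I))
Mul(Add(k, Function('y')(-937)), Add(-4899643, 138655)) = Mul(Add(Mul(4, I, Pow(12381, Rational(1, 2))), -273), Add(-4899643, 138655)) = Mul(Add(-273, Mul(4, I, Pow(12381, Rational(1, 2)))), -4760988) = Add(1299749724, Mul(-19043952, I, Pow(12381, Rational(1, 2))))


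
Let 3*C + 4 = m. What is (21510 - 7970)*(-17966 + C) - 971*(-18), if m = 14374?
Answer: -178385562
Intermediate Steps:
C = 4790 (C = -4/3 + (⅓)*14374 = -4/3 + 14374/3 = 4790)
(21510 - 7970)*(-17966 + C) - 971*(-18) = (21510 - 7970)*(-17966 + 4790) - 971*(-18) = 13540*(-13176) - 1*(-17478) = -178403040 + 17478 = -178385562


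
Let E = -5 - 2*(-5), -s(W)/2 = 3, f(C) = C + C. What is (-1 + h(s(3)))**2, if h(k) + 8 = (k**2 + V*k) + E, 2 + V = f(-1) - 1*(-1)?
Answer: 2500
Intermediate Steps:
f(C) = 2*C
s(W) = -6 (s(W) = -2*3 = -6)
E = 5 (E = -5 + 10 = 5)
V = -3 (V = -2 + (2*(-1) - 1*(-1)) = -2 + (-2 + 1) = -2 - 1 = -3)
h(k) = -3 + k**2 - 3*k (h(k) = -8 + ((k**2 - 3*k) + 5) = -8 + (5 + k**2 - 3*k) = -3 + k**2 - 3*k)
(-1 + h(s(3)))**2 = (-1 + (-3 + (-6)**2 - 3*(-6)))**2 = (-1 + (-3 + 36 + 18))**2 = (-1 + 51)**2 = 50**2 = 2500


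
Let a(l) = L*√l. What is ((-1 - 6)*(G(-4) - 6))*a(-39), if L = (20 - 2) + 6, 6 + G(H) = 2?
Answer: 1680*I*√39 ≈ 10492.0*I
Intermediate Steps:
G(H) = -4 (G(H) = -6 + 2 = -4)
L = 24 (L = 18 + 6 = 24)
a(l) = 24*√l
((-1 - 6)*(G(-4) - 6))*a(-39) = ((-1 - 6)*(-4 - 6))*(24*√(-39)) = (-7*(-10))*(24*(I*√39)) = 70*(24*I*√39) = 1680*I*√39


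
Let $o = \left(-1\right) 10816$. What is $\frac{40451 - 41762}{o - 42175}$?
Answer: $\frac{69}{2789} \approx 0.02474$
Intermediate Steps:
$o = -10816$
$\frac{40451 - 41762}{o - 42175} = \frac{40451 - 41762}{-10816 - 42175} = - \frac{1311}{-52991} = \left(-1311\right) \left(- \frac{1}{52991}\right) = \frac{69}{2789}$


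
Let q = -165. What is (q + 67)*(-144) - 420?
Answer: 13692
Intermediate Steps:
(q + 67)*(-144) - 420 = (-165 + 67)*(-144) - 420 = -98*(-144) - 420 = 14112 - 420 = 13692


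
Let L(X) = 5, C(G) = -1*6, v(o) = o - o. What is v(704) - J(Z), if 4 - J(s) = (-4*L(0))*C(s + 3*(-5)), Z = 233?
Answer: 116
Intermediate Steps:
v(o) = 0
C(G) = -6
J(s) = -116 (J(s) = 4 - (-4*5)*(-6) = 4 - (-20)*(-6) = 4 - 1*120 = 4 - 120 = -116)
v(704) - J(Z) = 0 - 1*(-116) = 0 + 116 = 116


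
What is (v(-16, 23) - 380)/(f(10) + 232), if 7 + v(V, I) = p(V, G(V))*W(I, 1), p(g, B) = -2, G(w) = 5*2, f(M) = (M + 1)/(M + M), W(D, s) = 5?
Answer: -7940/4651 ≈ -1.7072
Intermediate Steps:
f(M) = (1 + M)/(2*M) (f(M) = (1 + M)/((2*M)) = (1 + M)*(1/(2*M)) = (1 + M)/(2*M))
G(w) = 10
v(V, I) = -17 (v(V, I) = -7 - 2*5 = -7 - 10 = -17)
(v(-16, 23) - 380)/(f(10) + 232) = (-17 - 380)/((½)*(1 + 10)/10 + 232) = -397/((½)*(⅒)*11 + 232) = -397/(11/20 + 232) = -397/4651/20 = -397*20/4651 = -7940/4651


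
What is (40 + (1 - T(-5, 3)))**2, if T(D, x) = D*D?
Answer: 256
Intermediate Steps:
T(D, x) = D**2
(40 + (1 - T(-5, 3)))**2 = (40 + (1 - 1*(-5)**2))**2 = (40 + (1 - 1*25))**2 = (40 + (1 - 25))**2 = (40 - 24)**2 = 16**2 = 256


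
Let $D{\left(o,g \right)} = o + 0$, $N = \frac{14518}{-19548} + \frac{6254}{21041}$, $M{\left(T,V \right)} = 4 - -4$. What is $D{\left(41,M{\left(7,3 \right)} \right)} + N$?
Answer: $\frac{157362907}{3880278} \approx 40.555$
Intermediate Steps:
$M{\left(T,V \right)} = 8$ ($M{\left(T,V \right)} = 4 + 4 = 8$)
$N = - \frac{1728491}{3880278}$ ($N = 14518 \left(- \frac{1}{19548}\right) + 6254 \cdot \frac{1}{21041} = - \frac{7259}{9774} + \frac{118}{397} = - \frac{1728491}{3880278} \approx -0.44546$)
$D{\left(o,g \right)} = o$
$D{\left(41,M{\left(7,3 \right)} \right)} + N = 41 - \frac{1728491}{3880278} = \frac{157362907}{3880278}$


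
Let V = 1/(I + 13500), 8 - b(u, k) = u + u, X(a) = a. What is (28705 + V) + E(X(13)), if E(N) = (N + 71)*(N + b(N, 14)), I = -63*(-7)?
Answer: 394321186/13941 ≈ 28285.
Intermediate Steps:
b(u, k) = 8 - 2*u (b(u, k) = 8 - (u + u) = 8 - 2*u)
I = 441
E(N) = (8 - N)*(71 + N) (E(N) = (N + 71)*(N + (8 - 2*N)) = (71 + N)*(8 - N) = (8 - N)*(71 + N))
V = 1/13941 (V = 1/(441 + 13500) = 1/13941 ≈ 7.1731e-5)
(28705 + V) + E(X(13)) = (28705 + 1/13941) + (568 - 1*13² - 63*13) = 400176406/13941 + (568 - 1*169 - 819) = 400176406/13941 + (568 - 169 - 819) = 400176406/13941 - 420 = 394321186/13941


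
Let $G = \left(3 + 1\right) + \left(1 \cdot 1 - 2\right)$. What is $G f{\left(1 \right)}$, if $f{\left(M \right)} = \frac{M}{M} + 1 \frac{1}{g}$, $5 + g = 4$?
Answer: $0$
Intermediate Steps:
$g = -1$ ($g = -5 + 4 = -1$)
$f{\left(M \right)} = 0$ ($f{\left(M \right)} = \frac{M}{M} + 1 \frac{1}{-1} = 1 + 1 \left(-1\right) = 1 - 1 = 0$)
$G = 3$ ($G = 4 + \left(1 - 2\right) = 4 - 1 = 3$)
$G f{\left(1 \right)} = 3 \cdot 0 = 0$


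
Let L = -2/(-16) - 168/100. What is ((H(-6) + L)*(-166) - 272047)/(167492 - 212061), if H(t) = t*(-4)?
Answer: 27577287/4456900 ≈ 6.1875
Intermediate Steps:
H(t) = -4*t
L = -311/200 (L = -2*(-1/16) - 168*1/100 = 1/8 - 42/25 = -311/200 ≈ -1.5550)
((H(-6) + L)*(-166) - 272047)/(167492 - 212061) = ((-4*(-6) - 311/200)*(-166) - 272047)/(167492 - 212061) = ((24 - 311/200)*(-166) - 272047)/(-44569) = ((4489/200)*(-166) - 272047)*(-1/44569) = (-372587/100 - 272047)*(-1/44569) = -27577287/100*(-1/44569) = 27577287/4456900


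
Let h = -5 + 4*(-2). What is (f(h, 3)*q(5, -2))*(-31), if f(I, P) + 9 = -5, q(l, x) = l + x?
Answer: 1302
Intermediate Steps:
h = -13 (h = -5 - 8 = -13)
f(I, P) = -14 (f(I, P) = -9 - 5 = -14)
(f(h, 3)*q(5, -2))*(-31) = -14*(5 - 2)*(-31) = -14*3*(-31) = -42*(-31) = 1302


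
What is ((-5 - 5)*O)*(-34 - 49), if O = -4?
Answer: -3320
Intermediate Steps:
((-5 - 5)*O)*(-34 - 49) = ((-5 - 5)*(-4))*(-34 - 49) = -10*(-4)*(-83) = 40*(-83) = -3320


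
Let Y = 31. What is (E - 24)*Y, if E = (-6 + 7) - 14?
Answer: -1147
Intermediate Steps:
E = -13 (E = 1 - 14 = -13)
(E - 24)*Y = (-13 - 24)*31 = -37*31 = -1147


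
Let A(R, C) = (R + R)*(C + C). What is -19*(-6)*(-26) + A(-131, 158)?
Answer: -85756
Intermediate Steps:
A(R, C) = 4*C*R (A(R, C) = (2*R)*(2*C) = 4*C*R)
-19*(-6)*(-26) + A(-131, 158) = -19*(-6)*(-26) + 4*158*(-131) = 114*(-26) - 82792 = -2964 - 82792 = -85756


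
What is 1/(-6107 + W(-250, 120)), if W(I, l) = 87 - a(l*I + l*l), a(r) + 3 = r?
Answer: 1/9583 ≈ 0.00010435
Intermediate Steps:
a(r) = -3 + r
W(I, l) = 90 - l**2 - I*l (W(I, l) = 87 - (-3 + (l*I + l*l)) = 87 - (-3 + (I*l + l**2)) = 87 - (-3 + (l**2 + I*l)) = 87 - (-3 + l**2 + I*l) = 87 + (3 - l**2 - I*l) = 90 - l**2 - I*l)
1/(-6107 + W(-250, 120)) = 1/(-6107 + (90 - 1*120*(-250 + 120))) = 1/(-6107 + (90 - 1*120*(-130))) = 1/(-6107 + (90 + 15600)) = 1/(-6107 + 15690) = 1/9583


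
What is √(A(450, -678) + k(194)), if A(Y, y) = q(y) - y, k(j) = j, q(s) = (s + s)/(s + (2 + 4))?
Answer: √685230/28 ≈ 29.564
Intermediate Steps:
q(s) = 2*s/(6 + s) (q(s) = (2*s)/(s + 6) = (2*s)/(6 + s) = 2*s/(6 + s))
A(Y, y) = -y + 2*y/(6 + y) (A(Y, y) = 2*y/(6 + y) - y = -y + 2*y/(6 + y))
√(A(450, -678) + k(194)) = √(-678*(-4 - 1*(-678))/(6 - 678) + 194) = √(-678*(-4 + 678)/(-672) + 194) = √(-678*(-1/672)*674 + 194) = √(38081/56 + 194) = √(48945/56) = √685230/28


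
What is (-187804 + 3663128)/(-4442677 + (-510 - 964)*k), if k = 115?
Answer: -3475324/4612187 ≈ -0.75351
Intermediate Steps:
(-187804 + 3663128)/(-4442677 + (-510 - 964)*k) = (-187804 + 3663128)/(-4442677 + (-510 - 964)*115) = 3475324/(-4442677 - 1474*115) = 3475324/(-4442677 - 169510) = 3475324/(-4612187) = 3475324*(-1/4612187) = -3475324/4612187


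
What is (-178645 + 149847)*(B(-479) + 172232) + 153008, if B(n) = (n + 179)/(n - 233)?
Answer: -441421867317/89 ≈ -4.9598e+9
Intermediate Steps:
B(n) = (179 + n)/(-233 + n)
(-178645 + 149847)*(B(-479) + 172232) + 153008 = (-178645 + 149847)*((179 - 479)/(-233 - 479) + 172232) + 153008 = -28798*(-300/(-712) + 172232) + 153008 = -28798*(-1/712*(-300) + 172232) + 153008 = -28798*(75/178 + 172232) + 153008 = -28798*30657371/178 + 153008 = -441435485029/89 + 153008 = -441421867317/89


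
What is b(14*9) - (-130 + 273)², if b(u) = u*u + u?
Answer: -4447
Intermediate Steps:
b(u) = u + u² (b(u) = u² + u = u + u²)
b(14*9) - (-130 + 273)² = (14*9)*(1 + 14*9) - (-130 + 273)² = 126*(1 + 126) - 1*143² = 126*127 - 1*20449 = 16002 - 20449 = -4447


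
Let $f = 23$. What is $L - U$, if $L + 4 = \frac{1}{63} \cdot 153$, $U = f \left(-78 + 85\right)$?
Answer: $- \frac{1138}{7} \approx -162.57$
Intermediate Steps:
$U = 161$ ($U = 23 \left(-78 + 85\right) = 23 \cdot 7 = 161$)
$L = - \frac{11}{7}$ ($L = -4 + \frac{1}{63} \cdot 153 = -4 + \frac{17}{7} = - \frac{11}{7} \approx -1.5714$)
$L - U = - \frac{11}{7} - 161 = - \frac{1138}{7}$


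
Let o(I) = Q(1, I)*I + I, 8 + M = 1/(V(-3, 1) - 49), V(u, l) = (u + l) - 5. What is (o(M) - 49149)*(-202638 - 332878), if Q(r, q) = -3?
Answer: 184180419517/7 ≈ 2.6311e+10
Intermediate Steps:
V(u, l) = -5 + l + u (V(u, l) = (l + u) - 5 = -5 + l + u)
M = -449/56 (M = -8 + 1/((-5 + 1 - 3) - 49) = -8 + 1/(-7 - 49) = -8 + 1/(-56) = -8 - 1/56 = -449/56 ≈ -8.0179)
o(I) = -2*I (o(I) = -3*I + I = -2*I)
(o(M) - 49149)*(-202638 - 332878) = (-2*(-449/56) - 49149)*(-202638 - 332878) = (449/28 - 49149)*(-535516) = -1375723/28*(-535516) = 184180419517/7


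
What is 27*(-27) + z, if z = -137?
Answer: -866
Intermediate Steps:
27*(-27) + z = 27*(-27) - 137 = -729 - 137 = -866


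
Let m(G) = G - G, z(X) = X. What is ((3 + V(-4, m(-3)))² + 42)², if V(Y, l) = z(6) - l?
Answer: 15129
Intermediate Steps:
m(G) = 0
V(Y, l) = 6 - l
((3 + V(-4, m(-3)))² + 42)² = ((3 + (6 - 1*0))² + 42)² = ((3 + (6 + 0))² + 42)² = ((3 + 6)² + 42)² = (9² + 42)² = (81 + 42)² = 123² = 15129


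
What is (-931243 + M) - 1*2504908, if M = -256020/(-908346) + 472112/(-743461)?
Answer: -386750188705404823/112553304251 ≈ -3.4362e+6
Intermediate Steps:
M = -39750026922/112553304251 (M = -256020*(-1/908346) + 472112*(-1/743461) = 42670/151391 - 472112/743461 = -39750026922/112553304251 ≈ -0.35317)
(-931243 + M) - 1*2504908 = (-931243 - 39750026922/112553304251) - 1*2504908 = -104814516460640915/112553304251 - 2504908 = -386750188705404823/112553304251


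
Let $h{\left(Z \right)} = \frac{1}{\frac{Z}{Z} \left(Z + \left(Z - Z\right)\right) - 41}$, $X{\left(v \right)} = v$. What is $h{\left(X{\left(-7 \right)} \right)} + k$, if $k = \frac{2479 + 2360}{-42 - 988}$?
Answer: $- \frac{116651}{24720} \approx -4.7189$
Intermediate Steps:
$h{\left(Z \right)} = \frac{1}{-41 + Z}$ ($h{\left(Z \right)} = \frac{1}{1 \left(Z + 0\right) - 41} = \frac{1}{1 Z - 41} = \frac{1}{Z - 41} = \frac{1}{-41 + Z}$)
$k = - \frac{4839}{1030}$ ($k = \frac{4839}{-1030} = 4839 \left(- \frac{1}{1030}\right) = - \frac{4839}{1030} \approx -4.6981$)
$h{\left(X{\left(-7 \right)} \right)} + k = \frac{1}{-41 - 7} - \frac{4839}{1030} = \frac{1}{-48} - \frac{4839}{1030} = - \frac{1}{48} - \frac{4839}{1030} = - \frac{116651}{24720}$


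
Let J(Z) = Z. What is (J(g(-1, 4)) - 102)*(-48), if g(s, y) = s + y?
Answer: 4752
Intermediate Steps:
(J(g(-1, 4)) - 102)*(-48) = ((-1 + 4) - 102)*(-48) = (3 - 102)*(-48) = -99*(-48) = 4752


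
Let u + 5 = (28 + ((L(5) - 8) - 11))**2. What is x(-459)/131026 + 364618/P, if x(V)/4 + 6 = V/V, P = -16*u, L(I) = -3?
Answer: -11943611997/16247224 ≈ -735.12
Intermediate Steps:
u = 31 (u = -5 + (28 + ((-3 - 8) - 11))**2 = -5 + (28 + (-11 - 11))**2 = -5 + (28 - 22)**2 = -5 + 6**2 = -5 + 36 = 31)
P = -496 (P = -16*31 = -496)
x(V) = -20 (x(V) = -24 + 4*(V/V) = -24 + 4*1 = -24 + 4 = -20)
x(-459)/131026 + 364618/P = -20/131026 + 364618/(-496) = -20*1/131026 + 364618*(-1/496) = -10/65513 - 182309/248 = -11943611997/16247224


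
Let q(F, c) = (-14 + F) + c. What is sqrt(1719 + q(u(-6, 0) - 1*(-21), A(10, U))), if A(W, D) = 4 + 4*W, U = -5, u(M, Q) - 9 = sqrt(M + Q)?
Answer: sqrt(1779 + I*sqrt(6)) ≈ 42.178 + 0.029*I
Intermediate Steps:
u(M, Q) = 9 + sqrt(M + Q)
q(F, c) = -14 + F + c
sqrt(1719 + q(u(-6, 0) - 1*(-21), A(10, U))) = sqrt(1719 + (-14 + ((9 + sqrt(-6 + 0)) - 1*(-21)) + (4 + 4*10))) = sqrt(1719 + (-14 + ((9 + sqrt(-6)) + 21) + (4 + 40))) = sqrt(1719 + (-14 + ((9 + I*sqrt(6)) + 21) + 44)) = sqrt(1719 + (-14 + (30 + I*sqrt(6)) + 44)) = sqrt(1719 + (60 + I*sqrt(6))) = sqrt(1779 + I*sqrt(6))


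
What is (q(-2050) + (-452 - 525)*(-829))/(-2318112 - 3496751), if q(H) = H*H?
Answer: -5012433/5814863 ≈ -0.86200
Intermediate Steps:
q(H) = H**2
(q(-2050) + (-452 - 525)*(-829))/(-2318112 - 3496751) = ((-2050)**2 + (-452 - 525)*(-829))/(-2318112 - 3496751) = (4202500 - 977*(-829))/(-5814863) = (4202500 + 809933)*(-1/5814863) = 5012433*(-1/5814863) = -5012433/5814863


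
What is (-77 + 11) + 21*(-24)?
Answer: -570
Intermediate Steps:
(-77 + 11) + 21*(-24) = -66 - 504 = -570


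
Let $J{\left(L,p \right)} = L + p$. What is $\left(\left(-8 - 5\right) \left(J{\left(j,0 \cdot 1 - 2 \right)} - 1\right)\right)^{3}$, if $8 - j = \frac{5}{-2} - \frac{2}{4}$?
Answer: $-1124864$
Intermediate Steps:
$j = 11$ ($j = 8 - \left(\frac{5}{-2} - \frac{2}{4}\right) = 8 - \left(5 \left(- \frac{1}{2}\right) - \frac{1}{2}\right) = 8 - \left(- \frac{5}{2} - \frac{1}{2}\right) = 8 - -3 = 8 + 3 = 11$)
$\left(\left(-8 - 5\right) \left(J{\left(j,0 \cdot 1 - 2 \right)} - 1\right)\right)^{3} = \left(\left(-8 - 5\right) \left(\left(11 + \left(0 \cdot 1 - 2\right)\right) - 1\right)\right)^{3} = \left(- 13 \left(\left(11 + \left(0 - 2\right)\right) - 1\right)\right)^{3} = \left(- 13 \left(\left(11 - 2\right) - 1\right)\right)^{3} = \left(- 13 \left(9 - 1\right)\right)^{3} = \left(\left(-13\right) 8\right)^{3} = \left(-104\right)^{3} = -1124864$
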